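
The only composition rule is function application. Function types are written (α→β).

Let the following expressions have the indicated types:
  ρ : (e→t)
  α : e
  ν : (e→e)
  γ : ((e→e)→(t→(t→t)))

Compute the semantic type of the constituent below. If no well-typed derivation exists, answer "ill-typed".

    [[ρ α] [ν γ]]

[ρ α]: functor ρ : (e→t), argument α : e; result t.
[ν γ]: functor γ : ((e→e)→(t→(t→t))), argument ν : (e→e); result (t→(t→t)).
[[ρ α] [ν γ]]: functor [ν γ] : (t→(t→t)), argument [ρ α] : t; result (t→t).

(t→t)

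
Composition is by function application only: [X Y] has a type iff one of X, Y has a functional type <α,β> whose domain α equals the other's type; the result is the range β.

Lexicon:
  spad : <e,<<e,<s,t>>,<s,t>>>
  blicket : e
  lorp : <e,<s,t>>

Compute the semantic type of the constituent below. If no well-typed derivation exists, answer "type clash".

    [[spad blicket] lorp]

[spad blicket]: functor spad : <e,<<e,<s,t>>,<s,t>>>, argument blicket : e; result <<e,<s,t>>,<s,t>>.
[[spad blicket] lorp]: functor [spad blicket] : <<e,<s,t>>,<s,t>>, argument lorp : <e,<s,t>>; result <s,t>.

<s,t>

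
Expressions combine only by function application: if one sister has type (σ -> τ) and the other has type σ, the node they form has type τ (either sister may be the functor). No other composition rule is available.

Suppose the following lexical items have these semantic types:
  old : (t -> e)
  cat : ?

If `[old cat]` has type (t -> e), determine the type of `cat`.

((t -> e) -> (t -> e))

For [old cat] to have type (t -> e) with old of type (t -> e), cat must be the function: cat : ((t -> e) -> (t -> e)).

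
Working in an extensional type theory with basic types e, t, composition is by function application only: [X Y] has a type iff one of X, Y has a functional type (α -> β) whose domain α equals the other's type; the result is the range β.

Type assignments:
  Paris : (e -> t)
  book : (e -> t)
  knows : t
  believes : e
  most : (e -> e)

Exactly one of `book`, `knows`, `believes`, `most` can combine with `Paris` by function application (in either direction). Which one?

believes

book : (e -> t) — Paris needs e; book needs e; neither fits.
knows : t — Paris needs e; knows needs nothing (atomic); neither fits.
believes — combines: Paris : (e -> t) takes believes : e as argument, giving t.
most : (e -> e) — Paris needs e; most needs e; neither fits.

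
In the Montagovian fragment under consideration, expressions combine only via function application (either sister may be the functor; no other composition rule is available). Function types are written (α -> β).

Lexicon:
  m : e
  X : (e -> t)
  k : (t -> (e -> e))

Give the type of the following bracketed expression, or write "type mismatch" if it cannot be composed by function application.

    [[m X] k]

[m X]: (e -> t) applied to e yields t.
[[m X] k]: (t -> (e -> e)) applied to t yields (e -> e).

(e -> e)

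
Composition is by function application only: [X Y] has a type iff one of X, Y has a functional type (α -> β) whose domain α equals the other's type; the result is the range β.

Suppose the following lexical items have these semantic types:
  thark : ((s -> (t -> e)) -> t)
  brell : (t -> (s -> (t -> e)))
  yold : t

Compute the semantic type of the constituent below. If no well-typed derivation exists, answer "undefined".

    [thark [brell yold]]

[brell yold]: (t -> (s -> (t -> e))) applied to t yields (s -> (t -> e)).
[thark [brell yold]]: ((s -> (t -> e)) -> t) applied to (s -> (t -> e)) yields t.

t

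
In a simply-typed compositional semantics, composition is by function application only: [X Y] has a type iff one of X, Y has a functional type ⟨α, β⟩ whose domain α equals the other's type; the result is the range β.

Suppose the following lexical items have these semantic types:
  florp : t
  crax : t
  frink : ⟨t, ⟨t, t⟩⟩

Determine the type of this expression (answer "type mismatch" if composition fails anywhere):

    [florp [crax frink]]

t

[crax frink] — frink of type ⟨t, ⟨t, t⟩⟩ combines with crax of type t: type ⟨t, t⟩.
[florp [crax frink]] — [crax frink] of type ⟨t, t⟩ combines with florp of type t: type t.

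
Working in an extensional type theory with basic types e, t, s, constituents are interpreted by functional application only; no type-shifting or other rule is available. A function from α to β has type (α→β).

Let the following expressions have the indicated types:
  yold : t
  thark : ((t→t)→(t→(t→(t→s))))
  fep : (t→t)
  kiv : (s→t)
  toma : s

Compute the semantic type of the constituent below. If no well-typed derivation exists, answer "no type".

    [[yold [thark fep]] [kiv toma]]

(t→s)

At [thark fep], thark : ((t→t)→(t→(t→(t→s)))) takes fep : (t→t), giving (t→(t→(t→s))).
At [yold [thark fep]], [thark fep] : (t→(t→(t→s))) takes yold : t, giving (t→(t→s)).
At [kiv toma], kiv : (s→t) takes toma : s, giving t.
At [[yold [thark fep]] [kiv toma]], [yold [thark fep]] : (t→(t→s)) takes [kiv toma] : t, giving (t→s).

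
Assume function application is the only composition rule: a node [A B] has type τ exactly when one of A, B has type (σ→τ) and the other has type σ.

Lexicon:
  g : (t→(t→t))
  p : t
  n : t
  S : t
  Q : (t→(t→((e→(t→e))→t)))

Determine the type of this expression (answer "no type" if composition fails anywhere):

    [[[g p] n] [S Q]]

((e→(t→e))→t)

At [g p], g : (t→(t→t)) takes p : t, giving (t→t).
At [[g p] n], [g p] : (t→t) takes n : t, giving t.
At [S Q], Q : (t→(t→((e→(t→e))→t))) takes S : t, giving (t→((e→(t→e))→t)).
At [[[g p] n] [S Q]], [S Q] : (t→((e→(t→e))→t)) takes [[g p] n] : t, giving ((e→(t→e))→t).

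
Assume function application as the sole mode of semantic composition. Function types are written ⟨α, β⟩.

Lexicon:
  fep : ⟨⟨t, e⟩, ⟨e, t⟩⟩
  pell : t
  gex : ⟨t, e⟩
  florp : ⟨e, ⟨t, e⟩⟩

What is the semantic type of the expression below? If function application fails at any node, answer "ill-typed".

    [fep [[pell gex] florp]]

⟨e, t⟩

[pell gex] — gex of type ⟨t, e⟩ combines with pell of type t: type e.
[[pell gex] florp] — florp of type ⟨e, ⟨t, e⟩⟩ combines with [pell gex] of type e: type ⟨t, e⟩.
[fep [[pell gex] florp]] — fep of type ⟨⟨t, e⟩, ⟨e, t⟩⟩ combines with [[pell gex] florp] of type ⟨t, e⟩: type ⟨e, t⟩.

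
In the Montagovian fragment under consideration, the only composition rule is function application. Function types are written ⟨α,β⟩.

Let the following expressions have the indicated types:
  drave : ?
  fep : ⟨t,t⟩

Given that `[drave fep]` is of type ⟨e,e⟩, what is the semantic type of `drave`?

At [drave fep] (required: ⟨e,e⟩): fep is ⟨t,t⟩, which is not a function with range ⟨e,e⟩; hence drave is the functor — type ⟨⟨t,t⟩,⟨e,e⟩⟩.

⟨⟨t,t⟩,⟨e,e⟩⟩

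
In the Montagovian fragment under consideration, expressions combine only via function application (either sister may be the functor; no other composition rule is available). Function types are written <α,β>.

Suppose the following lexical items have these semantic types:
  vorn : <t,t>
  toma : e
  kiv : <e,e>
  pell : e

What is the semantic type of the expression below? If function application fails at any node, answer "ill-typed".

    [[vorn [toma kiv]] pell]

ill-typed

[toma kiv]: <e,e> applied to e yields e.
[vorn [toma kiv]]: <t,t> with e — neither is a function whose domain matches the other; composition fails here.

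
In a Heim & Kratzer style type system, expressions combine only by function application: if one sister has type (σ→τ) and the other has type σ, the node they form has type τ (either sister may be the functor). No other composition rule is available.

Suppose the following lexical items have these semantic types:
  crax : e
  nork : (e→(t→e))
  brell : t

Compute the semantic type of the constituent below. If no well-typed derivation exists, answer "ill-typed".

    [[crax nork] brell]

e

[crax nork]: functor nork : (e→(t→e)), argument crax : e; result (t→e).
[[crax nork] brell]: functor [crax nork] : (t→e), argument brell : t; result e.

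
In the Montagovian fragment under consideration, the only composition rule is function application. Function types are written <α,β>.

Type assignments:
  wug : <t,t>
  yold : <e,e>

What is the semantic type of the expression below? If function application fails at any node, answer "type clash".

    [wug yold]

[wug yold]: <t,t> and <e,e> cannot combine by function application — type clash.

type clash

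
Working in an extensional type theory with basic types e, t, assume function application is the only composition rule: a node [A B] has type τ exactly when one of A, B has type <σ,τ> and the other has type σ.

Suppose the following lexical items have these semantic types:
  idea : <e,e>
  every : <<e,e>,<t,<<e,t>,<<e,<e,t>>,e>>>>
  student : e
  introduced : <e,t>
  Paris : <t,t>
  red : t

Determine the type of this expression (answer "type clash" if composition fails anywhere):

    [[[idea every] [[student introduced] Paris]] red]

type clash

[idea every]: every is <<e,e>,<t,<<e,t>,<<e,<e,t>>,e>>>>, idea is <e,e>; result <t,<<e,t>,<<e,<e,t>>,e>>>.
[student introduced]: introduced is <e,t>, student is e; result t.
[[student introduced] Paris]: Paris is <t,t>, [student introduced] is t; result t.
[[idea every] [[student introduced] Paris]]: [idea every] is <t,<<e,t>,<<e,<e,t>>,e>>>, [[student introduced] Paris] is t; result <<e,t>,<<e,<e,t>>,e>>.
[[[idea every] [[student introduced] Paris]] red]: <<e,t>,<<e,<e,t>>,e>> and t cannot combine by function application — type clash.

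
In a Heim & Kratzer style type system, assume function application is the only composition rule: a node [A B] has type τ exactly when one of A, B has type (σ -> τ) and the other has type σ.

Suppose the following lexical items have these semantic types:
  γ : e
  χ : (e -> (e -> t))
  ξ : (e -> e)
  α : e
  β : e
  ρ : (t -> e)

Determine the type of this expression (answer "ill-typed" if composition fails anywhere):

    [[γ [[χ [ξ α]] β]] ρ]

ill-typed

[ξ α]: (e -> e) applied to e yields e.
[χ [ξ α]]: (e -> (e -> t)) applied to e yields (e -> t).
[[χ [ξ α]] β]: (e -> t) applied to e yields t.
At [γ [[χ [ξ α]] β]]: neither e nor t can take the other as argument; the node is ill-typed.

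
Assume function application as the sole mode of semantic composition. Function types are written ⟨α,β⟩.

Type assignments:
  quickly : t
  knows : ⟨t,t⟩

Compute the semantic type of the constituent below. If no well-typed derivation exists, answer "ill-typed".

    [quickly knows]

[quickly knows]: functor knows : ⟨t,t⟩, argument quickly : t; result t.

t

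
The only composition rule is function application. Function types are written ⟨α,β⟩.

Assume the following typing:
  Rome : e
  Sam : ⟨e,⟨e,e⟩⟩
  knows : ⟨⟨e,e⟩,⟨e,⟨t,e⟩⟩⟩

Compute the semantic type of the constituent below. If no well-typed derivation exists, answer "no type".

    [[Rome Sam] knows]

[Rome Sam]: functor Sam : ⟨e,⟨e,e⟩⟩, argument Rome : e; result ⟨e,e⟩.
[[Rome Sam] knows]: functor knows : ⟨⟨e,e⟩,⟨e,⟨t,e⟩⟩⟩, argument [Rome Sam] : ⟨e,e⟩; result ⟨e,⟨t,e⟩⟩.

⟨e,⟨t,e⟩⟩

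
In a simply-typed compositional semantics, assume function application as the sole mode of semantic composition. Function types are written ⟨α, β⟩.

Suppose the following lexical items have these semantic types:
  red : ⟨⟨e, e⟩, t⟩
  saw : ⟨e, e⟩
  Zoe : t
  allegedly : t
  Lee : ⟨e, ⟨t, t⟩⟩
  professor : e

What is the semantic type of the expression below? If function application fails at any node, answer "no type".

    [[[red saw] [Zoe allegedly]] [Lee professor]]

[red saw]: functor red : ⟨⟨e, e⟩, t⟩, argument saw : ⟨e, e⟩; result t.
[Zoe allegedly]: t and t cannot combine by function application — type clash.

no type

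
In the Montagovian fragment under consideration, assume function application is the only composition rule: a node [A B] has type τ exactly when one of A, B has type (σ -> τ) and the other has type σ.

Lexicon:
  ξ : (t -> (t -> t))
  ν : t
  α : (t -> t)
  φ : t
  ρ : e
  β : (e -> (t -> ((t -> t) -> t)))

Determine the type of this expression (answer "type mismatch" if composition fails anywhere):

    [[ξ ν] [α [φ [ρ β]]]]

[ξ ν]: (t -> (t -> t)) applied to t yields (t -> t).
[ρ β]: (e -> (t -> ((t -> t) -> t))) applied to e yields (t -> ((t -> t) -> t)).
[φ [ρ β]]: (t -> ((t -> t) -> t)) applied to t yields ((t -> t) -> t).
[α [φ [ρ β]]]: ((t -> t) -> t) applied to (t -> t) yields t.
[[ξ ν] [α [φ [ρ β]]]]: (t -> t) applied to t yields t.

t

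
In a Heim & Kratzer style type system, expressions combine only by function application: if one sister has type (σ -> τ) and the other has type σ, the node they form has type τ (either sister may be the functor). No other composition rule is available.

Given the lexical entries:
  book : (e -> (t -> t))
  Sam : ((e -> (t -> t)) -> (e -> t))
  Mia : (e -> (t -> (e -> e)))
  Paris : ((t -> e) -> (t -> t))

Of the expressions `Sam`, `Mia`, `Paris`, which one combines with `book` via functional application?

Sam

Sam — combines: Sam : ((e -> (t -> t)) -> (e -> t)) takes book : (e -> (t -> t)) as argument, giving (e -> t).
Mia : (e -> (t -> (e -> e))) — does not combine with book.
Paris : ((t -> e) -> (t -> t)) — does not combine with book.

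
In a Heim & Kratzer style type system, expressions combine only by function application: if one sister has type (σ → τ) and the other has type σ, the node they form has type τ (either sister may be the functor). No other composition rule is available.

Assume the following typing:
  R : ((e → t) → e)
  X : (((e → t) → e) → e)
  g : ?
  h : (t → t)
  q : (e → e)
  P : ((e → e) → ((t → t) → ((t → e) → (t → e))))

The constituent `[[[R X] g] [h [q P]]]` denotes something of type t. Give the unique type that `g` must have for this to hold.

(e → (((t → e) → (t → e)) → t))

At [[[R X] g] [h [q P]]] (required: t): [h [q P]] is ((t → e) → (t → e)), which is not a function with range t; hence [[R X] g] is the functor — type (((t → e) → (t → e)) → t).
At [[R X] g] (required: (((t → e) → (t → e)) → t)): [R X] is e, which is not a function with range (((t → e) → (t → e)) → t); hence g is the functor — type (e → (((t → e) → (t → e)) → t)).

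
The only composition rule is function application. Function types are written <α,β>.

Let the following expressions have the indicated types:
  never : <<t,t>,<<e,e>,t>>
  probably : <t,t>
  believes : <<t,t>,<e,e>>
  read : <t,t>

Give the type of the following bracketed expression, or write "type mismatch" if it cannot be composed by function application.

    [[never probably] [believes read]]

[never probably]: never is <<t,t>,<<e,e>,t>>, probably is <t,t>; result <<e,e>,t>.
[believes read]: believes is <<t,t>,<e,e>>, read is <t,t>; result <e,e>.
[[never probably] [believes read]]: [never probably] is <<e,e>,t>, [believes read] is <e,e>; result t.

t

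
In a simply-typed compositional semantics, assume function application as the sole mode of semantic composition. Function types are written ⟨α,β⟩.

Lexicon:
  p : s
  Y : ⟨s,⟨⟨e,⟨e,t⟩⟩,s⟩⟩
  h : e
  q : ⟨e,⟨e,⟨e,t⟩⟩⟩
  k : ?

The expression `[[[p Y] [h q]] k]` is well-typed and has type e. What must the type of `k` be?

⟨s,e⟩

[[[p Y] [h q]] k] must have type e. The sister [[p Y] [h q]] has type s; that is not a function onto e, so k must be the functor, of type ⟨s,e⟩.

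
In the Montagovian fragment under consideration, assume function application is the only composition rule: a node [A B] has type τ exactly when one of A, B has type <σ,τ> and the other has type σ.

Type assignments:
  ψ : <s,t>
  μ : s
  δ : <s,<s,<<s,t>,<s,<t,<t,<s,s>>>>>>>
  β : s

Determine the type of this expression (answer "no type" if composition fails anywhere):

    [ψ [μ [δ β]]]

[δ β] — δ of type <s,<s,<<s,t>,<s,<t,<t,<s,s>>>>>>> combines with β of type s: type <s,<<s,t>,<s,<t,<t,<s,s>>>>>>.
[μ [δ β]] — [δ β] of type <s,<<s,t>,<s,<t,<t,<s,s>>>>>> combines with μ of type s: type <<s,t>,<s,<t,<t,<s,s>>>>>.
[ψ [μ [δ β]]] — [μ [δ β]] of type <<s,t>,<s,<t,<t,<s,s>>>>> combines with ψ of type <s,t>: type <s,<t,<t,<s,s>>>>.

<s,<t,<t,<s,s>>>>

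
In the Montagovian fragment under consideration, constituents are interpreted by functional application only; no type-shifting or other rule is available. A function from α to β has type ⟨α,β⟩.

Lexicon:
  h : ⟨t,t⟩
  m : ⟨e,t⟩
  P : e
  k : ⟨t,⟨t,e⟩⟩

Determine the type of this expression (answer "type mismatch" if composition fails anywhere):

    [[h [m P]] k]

⟨t,e⟩

[m P] — m of type ⟨e,t⟩ combines with P of type e: type t.
[h [m P]] — h of type ⟨t,t⟩ combines with [m P] of type t: type t.
[[h [m P]] k] — k of type ⟨t,⟨t,e⟩⟩ combines with [h [m P]] of type t: type ⟨t,e⟩.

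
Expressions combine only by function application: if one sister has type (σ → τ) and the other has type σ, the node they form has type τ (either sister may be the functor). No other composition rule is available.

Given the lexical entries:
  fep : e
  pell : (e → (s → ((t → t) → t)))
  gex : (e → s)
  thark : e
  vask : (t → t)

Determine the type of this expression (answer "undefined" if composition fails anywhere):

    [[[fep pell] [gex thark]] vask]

t

At [fep pell], pell : (e → (s → ((t → t) → t))) takes fep : e, giving (s → ((t → t) → t)).
At [gex thark], gex : (e → s) takes thark : e, giving s.
At [[fep pell] [gex thark]], [fep pell] : (s → ((t → t) → t)) takes [gex thark] : s, giving ((t → t) → t).
At [[[fep pell] [gex thark]] vask], [[fep pell] [gex thark]] : ((t → t) → t) takes vask : (t → t), giving t.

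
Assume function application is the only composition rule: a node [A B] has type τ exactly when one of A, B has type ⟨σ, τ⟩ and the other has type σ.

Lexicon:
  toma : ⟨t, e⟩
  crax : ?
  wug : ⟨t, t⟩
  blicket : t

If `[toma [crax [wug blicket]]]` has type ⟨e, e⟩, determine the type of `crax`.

⟨t, ⟨⟨t, e⟩, ⟨e, e⟩⟩⟩

[toma [crax [wug blicket]]] is required to be ⟨e, e⟩. toma : ⟨t, e⟩ cannot yield ⟨e, e⟩ as functor, so [crax [wug blicket]] : ⟨⟨t, e⟩, ⟨e, e⟩⟩.
[crax [wug blicket]] is required to be ⟨⟨t, e⟩, ⟨e, e⟩⟩. [wug blicket] : t cannot yield ⟨⟨t, e⟩, ⟨e, e⟩⟩ as functor, so crax : ⟨t, ⟨⟨t, e⟩, ⟨e, e⟩⟩⟩.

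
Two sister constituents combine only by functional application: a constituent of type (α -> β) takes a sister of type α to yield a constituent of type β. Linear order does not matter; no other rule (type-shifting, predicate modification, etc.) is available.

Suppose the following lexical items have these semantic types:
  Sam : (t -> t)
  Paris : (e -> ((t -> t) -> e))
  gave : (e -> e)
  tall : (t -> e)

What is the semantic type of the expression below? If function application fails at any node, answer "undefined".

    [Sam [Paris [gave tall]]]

[gave tall]: (e -> e) with (t -> e) — neither is a function whose domain matches the other; composition fails here.

undefined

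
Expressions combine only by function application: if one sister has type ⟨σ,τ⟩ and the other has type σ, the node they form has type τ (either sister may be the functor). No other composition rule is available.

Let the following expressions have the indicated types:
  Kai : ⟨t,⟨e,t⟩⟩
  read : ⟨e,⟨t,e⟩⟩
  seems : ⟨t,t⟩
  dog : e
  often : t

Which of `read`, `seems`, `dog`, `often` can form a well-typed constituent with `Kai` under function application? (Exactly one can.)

read : ⟨e,⟨t,e⟩⟩ — Kai needs t; read needs e; neither fits.
seems : ⟨t,t⟩ — Kai needs t; seems needs t; neither fits.
dog : e — Kai needs t; dog needs nothing (atomic); neither fits.
often — combines: Kai : ⟨t,⟨e,t⟩⟩ takes often : t as argument, giving ⟨e,t⟩.

often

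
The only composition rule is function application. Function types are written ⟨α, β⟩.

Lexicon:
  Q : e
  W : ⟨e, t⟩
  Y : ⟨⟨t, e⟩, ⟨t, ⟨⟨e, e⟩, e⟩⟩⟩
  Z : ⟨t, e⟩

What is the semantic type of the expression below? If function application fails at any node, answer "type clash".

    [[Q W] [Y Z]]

[Q W]: W is ⟨e, t⟩, Q is e; result t.
[Y Z]: Y is ⟨⟨t, e⟩, ⟨t, ⟨⟨e, e⟩, e⟩⟩⟩, Z is ⟨t, e⟩; result ⟨t, ⟨⟨e, e⟩, e⟩⟩.
[[Q W] [Y Z]]: [Y Z] is ⟨t, ⟨⟨e, e⟩, e⟩⟩, [Q W] is t; result ⟨⟨e, e⟩, e⟩.

⟨⟨e, e⟩, e⟩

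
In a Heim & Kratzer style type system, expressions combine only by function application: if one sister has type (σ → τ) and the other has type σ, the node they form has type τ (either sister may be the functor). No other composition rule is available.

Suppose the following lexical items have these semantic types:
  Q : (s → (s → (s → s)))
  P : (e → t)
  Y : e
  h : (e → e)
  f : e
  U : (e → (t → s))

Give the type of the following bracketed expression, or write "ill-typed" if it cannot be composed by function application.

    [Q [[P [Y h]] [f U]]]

(s → (s → s))

[Y h]: functor h : (e → e), argument Y : e; result e.
[P [Y h]]: functor P : (e → t), argument [Y h] : e; result t.
[f U]: functor U : (e → (t → s)), argument f : e; result (t → s).
[[P [Y h]] [f U]]: functor [f U] : (t → s), argument [P [Y h]] : t; result s.
[Q [[P [Y h]] [f U]]]: functor Q : (s → (s → (s → s))), argument [[P [Y h]] [f U]] : s; result (s → (s → s)).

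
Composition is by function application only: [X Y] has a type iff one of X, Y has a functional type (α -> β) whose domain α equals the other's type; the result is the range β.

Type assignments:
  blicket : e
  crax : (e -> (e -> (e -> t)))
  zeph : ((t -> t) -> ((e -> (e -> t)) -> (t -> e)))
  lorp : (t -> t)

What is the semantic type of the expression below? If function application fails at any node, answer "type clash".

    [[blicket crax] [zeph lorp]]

(t -> e)

[blicket crax]: (e -> (e -> (e -> t))) applied to e yields (e -> (e -> t)).
[zeph lorp]: ((t -> t) -> ((e -> (e -> t)) -> (t -> e))) applied to (t -> t) yields ((e -> (e -> t)) -> (t -> e)).
[[blicket crax] [zeph lorp]]: ((e -> (e -> t)) -> (t -> e)) applied to (e -> (e -> t)) yields (t -> e).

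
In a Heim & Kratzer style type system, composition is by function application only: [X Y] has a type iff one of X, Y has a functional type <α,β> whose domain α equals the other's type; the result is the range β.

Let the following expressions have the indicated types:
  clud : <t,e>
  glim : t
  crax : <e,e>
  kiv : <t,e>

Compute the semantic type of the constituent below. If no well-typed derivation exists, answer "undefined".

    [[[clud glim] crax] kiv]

[clud glim] — clud of type <t,e> combines with glim of type t: type e.
[[clud glim] crax] — crax of type <e,e> combines with [clud glim] of type e: type e.
[[[clud glim] crax] kiv]: e with <t,e> — neither is a function whose domain matches the other; composition fails here.

undefined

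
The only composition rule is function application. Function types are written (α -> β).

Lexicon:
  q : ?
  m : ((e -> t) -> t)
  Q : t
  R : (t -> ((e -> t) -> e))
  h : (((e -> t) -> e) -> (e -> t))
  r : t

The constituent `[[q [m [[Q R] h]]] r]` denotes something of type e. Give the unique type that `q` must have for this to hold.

For [[q [m [[Q R] h]]] r] to have type e with r of type t, [q [m [[Q R] h]]] must be the function: [q [m [[Q R] h]]] : (t -> e).
For [q [m [[Q R] h]]] to have type (t -> e) with [m [[Q R] h]] of type t, q must be the function: q : (t -> (t -> e)).

(t -> (t -> e))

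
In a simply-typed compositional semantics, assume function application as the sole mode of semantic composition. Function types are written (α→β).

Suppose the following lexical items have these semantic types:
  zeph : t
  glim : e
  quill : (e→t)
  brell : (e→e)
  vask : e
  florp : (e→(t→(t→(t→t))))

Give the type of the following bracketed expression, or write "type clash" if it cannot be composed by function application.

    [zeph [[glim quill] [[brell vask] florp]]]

[glim quill] — quill of type (e→t) combines with glim of type e: type t.
[brell vask] — brell of type (e→e) combines with vask of type e: type e.
[[brell vask] florp] — florp of type (e→(t→(t→(t→t)))) combines with [brell vask] of type e: type (t→(t→(t→t))).
[[glim quill] [[brell vask] florp]] — [[brell vask] florp] of type (t→(t→(t→t))) combines with [glim quill] of type t: type (t→(t→t)).
[zeph [[glim quill] [[brell vask] florp]]] — [[glim quill] [[brell vask] florp]] of type (t→(t→t)) combines with zeph of type t: type (t→t).

(t→t)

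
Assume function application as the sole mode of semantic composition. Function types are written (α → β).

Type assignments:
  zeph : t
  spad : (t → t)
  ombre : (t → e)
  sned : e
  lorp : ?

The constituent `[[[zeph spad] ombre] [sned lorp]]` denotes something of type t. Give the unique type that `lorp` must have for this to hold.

At [[[zeph spad] ombre] [sned lorp]] (required: t): [[zeph spad] ombre] is e, which is not a function with range t; hence [sned lorp] is the functor — type (e → t).
At [sned lorp] (required: (e → t)): sned is e, which is not a function with range (e → t); hence lorp is the functor — type (e → (e → t)).

(e → (e → t))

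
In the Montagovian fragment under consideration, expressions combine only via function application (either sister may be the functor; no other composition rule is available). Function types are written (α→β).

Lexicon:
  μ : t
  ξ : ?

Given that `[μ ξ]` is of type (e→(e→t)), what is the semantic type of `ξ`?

For [μ ξ] to have type (e→(e→t)) with μ of type t, ξ must be the function: ξ : (t→(e→(e→t))).

(t→(e→(e→t)))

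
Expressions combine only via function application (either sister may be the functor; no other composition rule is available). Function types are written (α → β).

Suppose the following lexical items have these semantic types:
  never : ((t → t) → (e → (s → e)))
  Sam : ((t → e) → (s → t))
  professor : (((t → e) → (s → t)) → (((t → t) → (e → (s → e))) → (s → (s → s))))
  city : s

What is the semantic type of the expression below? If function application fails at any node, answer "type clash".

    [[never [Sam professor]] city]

(s → s)

At [Sam professor], professor : (((t → e) → (s → t)) → (((t → t) → (e → (s → e))) → (s → (s → s)))) takes Sam : ((t → e) → (s → t)), giving (((t → t) → (e → (s → e))) → (s → (s → s))).
At [never [Sam professor]], [Sam professor] : (((t → t) → (e → (s → e))) → (s → (s → s))) takes never : ((t → t) → (e → (s → e))), giving (s → (s → s)).
At [[never [Sam professor]] city], [never [Sam professor]] : (s → (s → s)) takes city : s, giving (s → s).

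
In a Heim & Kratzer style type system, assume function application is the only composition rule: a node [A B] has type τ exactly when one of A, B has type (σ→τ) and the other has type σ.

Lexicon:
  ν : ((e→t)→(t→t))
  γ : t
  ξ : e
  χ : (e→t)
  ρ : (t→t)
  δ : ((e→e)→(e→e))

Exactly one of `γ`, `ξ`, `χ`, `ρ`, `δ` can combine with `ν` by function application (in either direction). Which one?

χ

γ : t — does not combine with ν.
ξ : e — does not combine with ν.
χ — combines: ν : ((e→t)→(t→t)) takes χ : (e→t) as argument, giving (t→t).
ρ : (t→t) — does not combine with ν.
δ : ((e→e)→(e→e)) — does not combine with ν.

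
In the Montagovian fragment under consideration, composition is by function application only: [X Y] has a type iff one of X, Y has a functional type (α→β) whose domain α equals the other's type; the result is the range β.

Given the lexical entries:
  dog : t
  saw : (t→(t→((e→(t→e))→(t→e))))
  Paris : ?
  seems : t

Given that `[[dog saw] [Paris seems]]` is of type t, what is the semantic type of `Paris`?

[[dog saw] [Paris seems]] is required to be t. [dog saw] : (t→((e→(t→e))→(t→e))) cannot yield t as functor, so [Paris seems] : ((t→((e→(t→e))→(t→e)))→t).
[Paris seems] is required to be ((t→((e→(t→e))→(t→e)))→t). seems : t cannot yield ((t→((e→(t→e))→(t→e)))→t) as functor, so Paris : (t→((t→((e→(t→e))→(t→e)))→t)).

(t→((t→((e→(t→e))→(t→e)))→t))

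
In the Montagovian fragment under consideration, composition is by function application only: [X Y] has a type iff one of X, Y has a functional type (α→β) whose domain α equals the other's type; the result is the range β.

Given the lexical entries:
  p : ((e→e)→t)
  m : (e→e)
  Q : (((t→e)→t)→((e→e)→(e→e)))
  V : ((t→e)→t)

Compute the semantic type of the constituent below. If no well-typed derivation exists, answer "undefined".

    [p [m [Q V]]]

[Q V]: functor Q : (((t→e)→t)→((e→e)→(e→e))), argument V : ((t→e)→t); result ((e→e)→(e→e)).
[m [Q V]]: functor [Q V] : ((e→e)→(e→e)), argument m : (e→e); result (e→e).
[p [m [Q V]]]: functor p : ((e→e)→t), argument [m [Q V]] : (e→e); result t.

t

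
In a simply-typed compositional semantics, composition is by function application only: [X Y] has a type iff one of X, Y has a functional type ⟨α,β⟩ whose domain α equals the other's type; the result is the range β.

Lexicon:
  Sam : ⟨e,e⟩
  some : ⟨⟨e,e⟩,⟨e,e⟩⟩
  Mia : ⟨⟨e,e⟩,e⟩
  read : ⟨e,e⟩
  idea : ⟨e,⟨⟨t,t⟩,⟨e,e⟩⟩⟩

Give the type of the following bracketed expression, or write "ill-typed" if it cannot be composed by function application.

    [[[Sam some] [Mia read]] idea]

[Sam some] — some of type ⟨⟨e,e⟩,⟨e,e⟩⟩ combines with Sam of type ⟨e,e⟩: type ⟨e,e⟩.
[Mia read] — Mia of type ⟨⟨e,e⟩,e⟩ combines with read of type ⟨e,e⟩: type e.
[[Sam some] [Mia read]] — [Sam some] of type ⟨e,e⟩ combines with [Mia read] of type e: type e.
[[[Sam some] [Mia read]] idea] — idea of type ⟨e,⟨⟨t,t⟩,⟨e,e⟩⟩⟩ combines with [[Sam some] [Mia read]] of type e: type ⟨⟨t,t⟩,⟨e,e⟩⟩.

⟨⟨t,t⟩,⟨e,e⟩⟩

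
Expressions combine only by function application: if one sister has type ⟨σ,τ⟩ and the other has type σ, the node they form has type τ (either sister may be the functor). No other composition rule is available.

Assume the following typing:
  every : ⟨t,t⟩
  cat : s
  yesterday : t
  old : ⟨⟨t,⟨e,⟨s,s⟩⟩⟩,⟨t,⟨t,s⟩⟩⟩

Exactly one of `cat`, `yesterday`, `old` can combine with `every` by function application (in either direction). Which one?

cat : s — every needs t; cat needs nothing (atomic); neither fits.
yesterday — combines: every : ⟨t,t⟩ takes yesterday : t as argument, giving t.
old : ⟨⟨t,⟨e,⟨s,s⟩⟩⟩,⟨t,⟨t,s⟩⟩⟩ — every needs t; old needs ⟨t,⟨e,⟨s,s⟩⟩⟩; neither fits.

yesterday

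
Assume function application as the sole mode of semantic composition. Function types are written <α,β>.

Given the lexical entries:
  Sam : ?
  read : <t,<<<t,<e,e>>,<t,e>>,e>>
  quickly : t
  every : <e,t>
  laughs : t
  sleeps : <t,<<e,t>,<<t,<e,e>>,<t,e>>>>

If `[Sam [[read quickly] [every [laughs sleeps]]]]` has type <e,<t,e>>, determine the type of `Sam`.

<e,<e,<t,e>>>

[Sam [[read quickly] [every [laughs sleeps]]]] is required to be <e,<t,e>>. [[read quickly] [every [laughs sleeps]]] : e cannot yield <e,<t,e>> as functor, so Sam : <e,<e,<t,e>>>.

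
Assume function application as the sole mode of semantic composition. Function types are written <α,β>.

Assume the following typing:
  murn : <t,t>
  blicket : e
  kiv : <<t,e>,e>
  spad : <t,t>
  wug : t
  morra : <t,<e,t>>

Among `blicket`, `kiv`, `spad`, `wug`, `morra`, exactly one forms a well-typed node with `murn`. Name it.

blicket : e — no; murn wants t, and blicket wants nothing (atomic).
kiv : <<t,e>,e> — no; murn wants t, and kiv wants <t,e>.
spad : <t,t> — no; murn wants t, and spad wants t.
wug — combines: murn : <t,t> takes wug : t as argument, giving t.
morra : <t,<e,t>> — no; murn wants t, and morra wants t.

wug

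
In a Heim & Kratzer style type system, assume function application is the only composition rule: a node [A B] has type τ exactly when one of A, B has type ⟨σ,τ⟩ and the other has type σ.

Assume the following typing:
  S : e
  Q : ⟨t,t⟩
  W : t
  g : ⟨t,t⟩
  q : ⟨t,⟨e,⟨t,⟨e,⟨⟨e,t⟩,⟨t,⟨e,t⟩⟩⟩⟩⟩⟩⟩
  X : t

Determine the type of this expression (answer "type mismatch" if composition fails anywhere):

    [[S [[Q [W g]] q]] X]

[W g] — g of type ⟨t,t⟩ combines with W of type t: type t.
[Q [W g]] — Q of type ⟨t,t⟩ combines with [W g] of type t: type t.
[[Q [W g]] q] — q of type ⟨t,⟨e,⟨t,⟨e,⟨⟨e,t⟩,⟨t,⟨e,t⟩⟩⟩⟩⟩⟩⟩ combines with [Q [W g]] of type t: type ⟨e,⟨t,⟨e,⟨⟨e,t⟩,⟨t,⟨e,t⟩⟩⟩⟩⟩⟩.
[S [[Q [W g]] q]] — [[Q [W g]] q] of type ⟨e,⟨t,⟨e,⟨⟨e,t⟩,⟨t,⟨e,t⟩⟩⟩⟩⟩⟩ combines with S of type e: type ⟨t,⟨e,⟨⟨e,t⟩,⟨t,⟨e,t⟩⟩⟩⟩⟩.
[[S [[Q [W g]] q]] X] — [S [[Q [W g]] q]] of type ⟨t,⟨e,⟨⟨e,t⟩,⟨t,⟨e,t⟩⟩⟩⟩⟩ combines with X of type t: type ⟨e,⟨⟨e,t⟩,⟨t,⟨e,t⟩⟩⟩⟩.

⟨e,⟨⟨e,t⟩,⟨t,⟨e,t⟩⟩⟩⟩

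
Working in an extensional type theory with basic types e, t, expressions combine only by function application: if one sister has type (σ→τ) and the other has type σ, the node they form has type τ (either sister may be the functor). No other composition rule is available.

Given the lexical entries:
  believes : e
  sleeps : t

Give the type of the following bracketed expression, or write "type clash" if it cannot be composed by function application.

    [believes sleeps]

type clash

[believes sleeps]: e with t — neither is a function whose domain matches the other; composition fails here.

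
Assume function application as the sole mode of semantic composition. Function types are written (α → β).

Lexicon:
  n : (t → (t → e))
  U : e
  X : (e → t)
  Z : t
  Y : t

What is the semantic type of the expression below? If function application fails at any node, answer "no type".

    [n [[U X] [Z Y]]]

At [U X], X : (e → t) takes U : e, giving t.
[Z Y]: t with t — neither is a function whose domain matches the other; composition fails here.

no type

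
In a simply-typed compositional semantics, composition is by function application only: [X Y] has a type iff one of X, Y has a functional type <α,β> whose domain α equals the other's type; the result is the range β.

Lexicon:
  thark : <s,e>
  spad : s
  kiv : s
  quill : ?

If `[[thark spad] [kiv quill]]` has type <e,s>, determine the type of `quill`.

<s,<e,<e,s>>>

For [[thark spad] [kiv quill]] to have type <e,s> with [thark spad] of type e, [kiv quill] must be the function: [kiv quill] : <e,<e,s>>.
For [kiv quill] to have type <e,<e,s>> with kiv of type s, quill must be the function: quill : <s,<e,<e,s>>>.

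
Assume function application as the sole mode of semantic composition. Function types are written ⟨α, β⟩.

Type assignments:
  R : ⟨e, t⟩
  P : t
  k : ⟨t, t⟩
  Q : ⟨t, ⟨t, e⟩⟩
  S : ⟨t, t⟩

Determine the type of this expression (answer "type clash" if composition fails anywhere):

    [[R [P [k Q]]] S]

type clash

[k Q]: ⟨t, t⟩ with ⟨t, ⟨t, e⟩⟩ — neither is a function whose domain matches the other; composition fails here.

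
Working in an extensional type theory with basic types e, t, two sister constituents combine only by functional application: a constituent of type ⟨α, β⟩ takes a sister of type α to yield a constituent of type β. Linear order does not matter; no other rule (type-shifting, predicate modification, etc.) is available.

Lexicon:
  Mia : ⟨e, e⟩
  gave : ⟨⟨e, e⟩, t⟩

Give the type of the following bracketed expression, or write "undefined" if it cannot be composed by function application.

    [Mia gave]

[Mia gave]: gave is ⟨⟨e, e⟩, t⟩, Mia is ⟨e, e⟩; result t.

t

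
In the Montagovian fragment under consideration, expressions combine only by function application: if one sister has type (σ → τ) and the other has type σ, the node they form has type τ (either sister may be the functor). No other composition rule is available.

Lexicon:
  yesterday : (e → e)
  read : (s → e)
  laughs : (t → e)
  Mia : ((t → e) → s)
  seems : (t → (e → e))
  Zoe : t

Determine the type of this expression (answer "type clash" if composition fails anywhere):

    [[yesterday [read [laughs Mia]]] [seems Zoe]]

[laughs Mia]: ((t → e) → s) applied to (t → e) yields s.
[read [laughs Mia]]: (s → e) applied to s yields e.
[yesterday [read [laughs Mia]]]: (e → e) applied to e yields e.
[seems Zoe]: (t → (e → e)) applied to t yields (e → e).
[[yesterday [read [laughs Mia]]] [seems Zoe]]: (e → e) applied to e yields e.

e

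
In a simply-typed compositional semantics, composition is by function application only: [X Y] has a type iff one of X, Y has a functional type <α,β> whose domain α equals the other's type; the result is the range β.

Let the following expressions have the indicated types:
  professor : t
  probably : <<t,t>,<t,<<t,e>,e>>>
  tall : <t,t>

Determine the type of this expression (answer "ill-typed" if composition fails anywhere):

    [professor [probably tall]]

[probably tall]: functor probably : <<t,t>,<t,<<t,e>,e>>>, argument tall : <t,t>; result <t,<<t,e>,e>>.
[professor [probably tall]]: functor [probably tall] : <t,<<t,e>,e>>, argument professor : t; result <<t,e>,e>.

<<t,e>,e>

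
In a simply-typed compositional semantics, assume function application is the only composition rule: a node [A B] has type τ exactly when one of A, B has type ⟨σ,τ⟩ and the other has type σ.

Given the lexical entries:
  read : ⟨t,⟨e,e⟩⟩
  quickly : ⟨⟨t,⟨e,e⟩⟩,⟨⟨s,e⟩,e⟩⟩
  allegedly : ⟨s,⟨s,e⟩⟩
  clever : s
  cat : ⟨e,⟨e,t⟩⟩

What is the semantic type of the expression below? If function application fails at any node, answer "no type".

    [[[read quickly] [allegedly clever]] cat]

At [read quickly], quickly : ⟨⟨t,⟨e,e⟩⟩,⟨⟨s,e⟩,e⟩⟩ takes read : ⟨t,⟨e,e⟩⟩, giving ⟨⟨s,e⟩,e⟩.
At [allegedly clever], allegedly : ⟨s,⟨s,e⟩⟩ takes clever : s, giving ⟨s,e⟩.
At [[read quickly] [allegedly clever]], [read quickly] : ⟨⟨s,e⟩,e⟩ takes [allegedly clever] : ⟨s,e⟩, giving e.
At [[[read quickly] [allegedly clever]] cat], cat : ⟨e,⟨e,t⟩⟩ takes [[read quickly] [allegedly clever]] : e, giving ⟨e,t⟩.

⟨e,t⟩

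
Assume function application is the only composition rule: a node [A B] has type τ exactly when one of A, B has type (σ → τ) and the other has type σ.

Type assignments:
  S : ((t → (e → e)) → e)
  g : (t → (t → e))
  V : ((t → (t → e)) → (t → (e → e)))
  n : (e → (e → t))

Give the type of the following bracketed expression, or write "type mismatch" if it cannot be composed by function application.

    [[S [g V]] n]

(e → t)

[g V]: functor V : ((t → (t → e)) → (t → (e → e))), argument g : (t → (t → e)); result (t → (e → e)).
[S [g V]]: functor S : ((t → (e → e)) → e), argument [g V] : (t → (e → e)); result e.
[[S [g V]] n]: functor n : (e → (e → t)), argument [S [g V]] : e; result (e → t).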